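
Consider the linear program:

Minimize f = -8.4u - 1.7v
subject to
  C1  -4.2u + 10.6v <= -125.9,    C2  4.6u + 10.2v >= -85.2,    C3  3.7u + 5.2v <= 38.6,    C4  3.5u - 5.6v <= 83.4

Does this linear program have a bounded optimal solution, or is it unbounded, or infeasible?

bounded optimum

Vertices and f = -8.4u - 1.7v:
  (19053/4580, -46849/4580) → f = -17.555
  (8950/679, -1291/194) → f = -192853/1940
  (18678/3073, -34092/3073) → f = -494694/15365
The feasible region has finitely many vertices and no improving ray; the minimum is -192853/1940 at (8950/679, -1291/194).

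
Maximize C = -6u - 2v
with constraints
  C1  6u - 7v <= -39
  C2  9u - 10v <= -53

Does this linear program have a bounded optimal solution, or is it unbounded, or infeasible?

unbounded

From the feasible point (19/3, 11), moving in the direction (-7, -6) keeps every constraint satisfied while C increases without bound.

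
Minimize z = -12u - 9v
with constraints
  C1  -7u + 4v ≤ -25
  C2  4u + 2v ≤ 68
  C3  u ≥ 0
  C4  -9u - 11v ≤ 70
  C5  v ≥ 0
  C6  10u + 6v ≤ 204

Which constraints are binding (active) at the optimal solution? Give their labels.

Extreme points and z = -12u - 9v:
  (161/15, 188/15) → z = -1208/5
  (25/7, 0) → z = -300/7
  (17, 0) → z = -204

The minimum is at (161/15, 188/15). Substituting into each constraint, equality holds for C1 and C2; the remaining constraints have slack.

C1 and C2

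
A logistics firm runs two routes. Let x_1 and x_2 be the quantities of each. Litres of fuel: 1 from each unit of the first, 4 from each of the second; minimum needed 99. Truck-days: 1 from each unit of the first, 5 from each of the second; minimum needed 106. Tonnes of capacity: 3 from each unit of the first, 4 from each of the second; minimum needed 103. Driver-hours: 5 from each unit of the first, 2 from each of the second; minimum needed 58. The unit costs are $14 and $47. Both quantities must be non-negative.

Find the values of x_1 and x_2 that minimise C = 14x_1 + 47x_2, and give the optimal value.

Corner points and C = 14x_1 + 47x_2:
  (0, 29) → C = 1363
  (106, 0) → C = 1484
  (71, 7) → C = 1323
  (2, 97/4) → C = 4671/4
  (13/7, 341/14) → C = 16391/14
The feasible region is unbounded (it extends along (0, 1), (1, 0)), but C strictly increases along every unbounded feasible direction, so there is no improving ray and the minimum is attained at a vertex.

The binding constraints are x_1 + 4x_2 = 99 and 3x_1 + 4x_2 = 103.
Solving simultaneously gives x_1 = 2, x_2 = 97/4.

x_1 = 2, x_2 = 97/4, minimum C = 4671/4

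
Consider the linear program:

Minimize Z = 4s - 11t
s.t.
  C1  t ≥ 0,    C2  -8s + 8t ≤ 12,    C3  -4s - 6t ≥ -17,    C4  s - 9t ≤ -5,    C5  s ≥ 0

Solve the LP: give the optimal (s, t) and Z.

Vertices and Z = 4s - 11t:
  (4/5, 23/10) → Z = -221/10
  (0, 3/2) → Z = -33/2
  (41/14, 37/42) → Z = 85/42
  (0, 5/9) → Z = -55/9

At the optimal vertex, -8s + 8t = 12 and -4s - 6t = -17.
Solving simultaneously gives s = 4/5, t = 23/10.

s = 4/5, t = 23/10, minimum Z = -221/10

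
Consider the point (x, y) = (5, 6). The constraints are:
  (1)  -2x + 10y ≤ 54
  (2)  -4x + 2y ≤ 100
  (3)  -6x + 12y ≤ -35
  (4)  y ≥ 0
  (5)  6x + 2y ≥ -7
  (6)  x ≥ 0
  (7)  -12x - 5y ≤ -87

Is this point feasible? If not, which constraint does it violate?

not feasible — violates (3)

Constraint (3): -6x + 12y = 42, which is not ≤ -35. All other constraints are satisfied.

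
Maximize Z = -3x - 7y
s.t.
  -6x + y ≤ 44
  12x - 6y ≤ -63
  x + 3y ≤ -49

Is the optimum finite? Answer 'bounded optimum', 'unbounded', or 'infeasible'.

The boundaries -6x + y = 44 and 12x - 6y = -63 meet at (-67/8, -25/4), but that point violates x + 3y ≤ -49. Every candidate vertex is excluded by some other constraint, so the feasible region is empty.

infeasible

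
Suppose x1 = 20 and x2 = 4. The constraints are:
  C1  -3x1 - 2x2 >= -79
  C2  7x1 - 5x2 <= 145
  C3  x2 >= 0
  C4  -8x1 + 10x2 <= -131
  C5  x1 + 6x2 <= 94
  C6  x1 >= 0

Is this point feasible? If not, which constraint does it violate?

Constraint C4: -8x1 + 10x2 = -120, which is not ≤ -131. All other constraints are satisfied.

not feasible — violates C4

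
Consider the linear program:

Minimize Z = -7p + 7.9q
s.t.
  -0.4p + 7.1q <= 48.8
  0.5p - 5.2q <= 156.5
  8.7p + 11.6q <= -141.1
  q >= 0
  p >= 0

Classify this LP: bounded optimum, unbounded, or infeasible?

The boundaries -0.4p + 7.1q = 48.8 and 0.5p - 5.2q = 156.5 meet at (45497/49, 2900/49), but that point violates 8.7p + 11.6q ≤ -141.1. Every candidate vertex is excluded by some other constraint, so the feasible region is empty.

infeasible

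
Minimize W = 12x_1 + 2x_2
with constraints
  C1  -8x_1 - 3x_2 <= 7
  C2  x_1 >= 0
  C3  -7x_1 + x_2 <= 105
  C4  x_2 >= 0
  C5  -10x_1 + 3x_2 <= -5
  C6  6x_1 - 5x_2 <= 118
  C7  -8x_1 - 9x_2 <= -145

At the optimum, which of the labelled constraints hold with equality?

Vertices and W = 12x_1 + 2x_2:
  (59/3, 0) → W = 236
  (145/8, 0) → W = 435/2
  (80/19, 235/19) → W = 1430/19
The feasible region is unbounded (it extends along (3, 10), (5, 6)), but W strictly increases along every unbounded feasible direction, so there is no improving ray and the minimum is attained at a vertex.

The minimum is at (80/19, 235/19). Substituting into each constraint, equality holds for C5 and C7; the remaining constraints have slack.

C5 and C7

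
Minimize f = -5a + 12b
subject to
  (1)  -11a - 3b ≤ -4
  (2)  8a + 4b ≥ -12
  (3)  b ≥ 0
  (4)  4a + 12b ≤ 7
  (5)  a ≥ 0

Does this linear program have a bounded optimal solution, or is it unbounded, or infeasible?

bounded optimum

Corner points and f = -5a + 12b:
  (4/11, 0) → f = -20/11
  (9/40, 61/120) → f = 199/40
  (7/4, 0) → f = -35/4
The feasible region has finitely many vertices and no improving ray; the minimum is -35/4 at (7/4, 0).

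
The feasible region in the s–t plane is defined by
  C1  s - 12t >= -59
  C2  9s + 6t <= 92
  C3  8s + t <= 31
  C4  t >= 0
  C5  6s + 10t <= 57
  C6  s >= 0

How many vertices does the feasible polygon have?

The feasible vertices (each the meet of two boundaries and inside every other half-plane) are:
  (47/41, 411/82)
  (0, 59/12)
  (31/8, 0)
  (253/74, 135/37)
  (0, 0)

5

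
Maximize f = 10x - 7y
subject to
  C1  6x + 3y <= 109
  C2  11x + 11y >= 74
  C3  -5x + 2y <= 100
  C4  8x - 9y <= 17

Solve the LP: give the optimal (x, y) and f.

x = 172/13, y = 385/39, maximum f = 2465/39

Extreme points and f = 10x - 7y:
  (-82/27, 1145/27) → f = -2945/9
  (172/13, 385/39) → f = 2465/39
  (-136/11, 210/11) → f = -2830/11
  (853/187, 405/187) → f = 335/11

The optimum lies where 6x + 3y = 109 and 8x - 9y = 17.
Solving simultaneously gives x = 172/13, y = 385/39.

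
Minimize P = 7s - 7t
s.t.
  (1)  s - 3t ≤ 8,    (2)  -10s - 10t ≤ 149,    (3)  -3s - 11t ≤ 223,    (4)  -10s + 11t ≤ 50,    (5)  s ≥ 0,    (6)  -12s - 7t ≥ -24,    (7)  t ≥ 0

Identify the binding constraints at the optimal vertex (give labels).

(5) and (6)

Feasible corners and P = 7s - 7t:
  (0, 24/7) → P = -24
  (0, 0) → P = 0
  (2, 0) → P = 14

The minimum is at (0, 24/7). Substituting into each constraint, equality holds for (5) and (6); the remaining constraints have slack.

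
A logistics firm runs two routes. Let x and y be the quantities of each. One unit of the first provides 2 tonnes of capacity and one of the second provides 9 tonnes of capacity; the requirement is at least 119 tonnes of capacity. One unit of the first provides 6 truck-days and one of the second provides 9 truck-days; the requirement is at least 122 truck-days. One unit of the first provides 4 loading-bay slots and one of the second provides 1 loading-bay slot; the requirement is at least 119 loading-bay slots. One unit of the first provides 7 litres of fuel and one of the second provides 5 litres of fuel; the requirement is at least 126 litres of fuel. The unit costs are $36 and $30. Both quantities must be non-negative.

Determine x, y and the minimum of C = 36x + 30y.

Extreme points and C = 36x + 30y:
  (0, 119) → C = 3570
  (119/2, 0) → C = 2142
  (28, 7) → C = 1218
The feasible region is unbounded (it extends along (0, 1), (1, 0)), but C strictly increases along every unbounded feasible direction, so there is no improving ray and the minimum is attained at a vertex.

At the optimal vertex, 2x + 9y = 119 and 4x + y = 119.
Solving simultaneously gives x = 28, y = 7.

x = 28, y = 7, minimum C = 1218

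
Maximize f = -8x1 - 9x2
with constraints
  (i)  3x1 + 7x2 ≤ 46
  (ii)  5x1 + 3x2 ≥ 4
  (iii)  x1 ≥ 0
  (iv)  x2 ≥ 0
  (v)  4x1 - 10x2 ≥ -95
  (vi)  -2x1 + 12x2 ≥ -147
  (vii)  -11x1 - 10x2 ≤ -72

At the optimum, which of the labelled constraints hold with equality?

Extreme points and f = -8x1 - 9x2:
  (46/3, 0) → f = -368/3
  (44/47, 290/47) → f = -2962/47
  (72/11, 0) → f = -576/11

The maximum is at (72/11, 0). Substituting into each constraint, equality holds for (iv) and (vii); the remaining constraints have slack.

(iv) and (vii)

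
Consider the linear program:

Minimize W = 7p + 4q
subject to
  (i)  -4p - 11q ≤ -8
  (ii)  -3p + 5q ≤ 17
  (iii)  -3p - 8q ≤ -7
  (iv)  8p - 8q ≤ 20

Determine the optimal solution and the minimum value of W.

p = -101/39, q = 24/13, minimum W = -419/39

Corner points and W = 7p + 4q:
  (-101/39, 24/13) → W = -419/39
  (59/4, 49/4) → W = 609/4
  (27/11, -1/22) → W = 17

The binding constraints are -3p + 5q = 17 and -3p - 8q = -7.
Solving simultaneously gives p = -101/39, q = 24/13.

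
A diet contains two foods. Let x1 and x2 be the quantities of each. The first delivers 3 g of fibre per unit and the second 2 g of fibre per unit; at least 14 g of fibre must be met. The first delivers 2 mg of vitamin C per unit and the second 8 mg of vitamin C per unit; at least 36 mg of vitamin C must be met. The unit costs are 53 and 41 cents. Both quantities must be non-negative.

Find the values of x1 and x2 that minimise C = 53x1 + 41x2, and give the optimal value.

Corner points and C = 53x1 + 41x2:
  (0, 7) → C = 287
  (18, 0) → C = 954
  (2, 4) → C = 270
The feasible region is unbounded (it extends along (0, 1), (1, 0)), but C strictly increases along every unbounded feasible direction, so there is no improving ray and the minimum is attained at a vertex.

x1 = 2, x2 = 4, minimum C = 270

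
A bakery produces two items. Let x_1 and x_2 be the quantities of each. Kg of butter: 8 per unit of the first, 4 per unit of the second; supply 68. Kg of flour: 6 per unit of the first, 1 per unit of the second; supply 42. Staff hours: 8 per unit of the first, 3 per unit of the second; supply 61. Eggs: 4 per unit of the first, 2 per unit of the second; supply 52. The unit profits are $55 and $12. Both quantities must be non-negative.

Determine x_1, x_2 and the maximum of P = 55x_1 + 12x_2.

Corner points and P = 55x_1 + 12x_2:
  (0, 0) → P = 0
  (0, 17) → P = 204
  (7, 0) → P = 385
  (5, 7) → P = 359
  (13/2, 3) → P = 787/2

x_1 = 13/2, x_2 = 3, maximum P = 787/2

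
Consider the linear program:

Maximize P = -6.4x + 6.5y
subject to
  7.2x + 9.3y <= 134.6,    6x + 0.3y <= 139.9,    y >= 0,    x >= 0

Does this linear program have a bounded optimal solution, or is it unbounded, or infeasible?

bounded optimum

Corner points and P = -6.4x + 6.5y:
  (673/36, 0) → P = -5384/45
  (0, 1346/93) → P = 8749/93
  (0, 0) → P = 0
The feasible region has finitely many vertices and no improving ray; the maximum is 8749/93 at (0, 1346/93).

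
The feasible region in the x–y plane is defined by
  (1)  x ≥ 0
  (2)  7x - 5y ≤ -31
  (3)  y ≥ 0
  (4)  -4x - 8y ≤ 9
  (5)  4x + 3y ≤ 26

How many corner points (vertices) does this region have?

The feasible vertices (each the meet of two boundaries and inside every other half-plane) are:
  (0, 31/5)
  (0, 26/3)
  (37/41, 306/41)

3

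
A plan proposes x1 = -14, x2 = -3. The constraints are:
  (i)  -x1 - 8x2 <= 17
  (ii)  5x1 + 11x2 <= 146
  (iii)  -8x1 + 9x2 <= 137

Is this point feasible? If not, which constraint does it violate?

not feasible — violates (i)

Constraint (i): -x1 - 8x2 = 38, which is not ≤ 17. All other constraints are satisfied.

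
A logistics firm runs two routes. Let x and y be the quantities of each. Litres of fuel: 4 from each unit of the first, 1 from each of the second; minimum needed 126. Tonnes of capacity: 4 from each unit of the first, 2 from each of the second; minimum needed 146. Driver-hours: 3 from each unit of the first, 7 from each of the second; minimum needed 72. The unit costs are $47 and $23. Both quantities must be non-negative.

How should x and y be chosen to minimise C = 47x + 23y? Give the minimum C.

x = 53/2, y = 20, minimum C = 3411/2

The feasible region is unbounded (it extends along (0, 1), (1, 0)), but C strictly increases along every unbounded feasible direction, so there is no improving ray and the minimum is attained at a vertex.

The optimum lies where 4x + y = 126 and 4x + 2y = 146.
Solving simultaneously gives x = 53/2, y = 20.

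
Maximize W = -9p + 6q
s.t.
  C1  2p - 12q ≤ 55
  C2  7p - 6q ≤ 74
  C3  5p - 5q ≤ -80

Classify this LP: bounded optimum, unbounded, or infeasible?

From the feasible point (-247/10, -87/10), moving in the direction (-12, -2) keeps every constraint satisfied while W increases without bound.

unbounded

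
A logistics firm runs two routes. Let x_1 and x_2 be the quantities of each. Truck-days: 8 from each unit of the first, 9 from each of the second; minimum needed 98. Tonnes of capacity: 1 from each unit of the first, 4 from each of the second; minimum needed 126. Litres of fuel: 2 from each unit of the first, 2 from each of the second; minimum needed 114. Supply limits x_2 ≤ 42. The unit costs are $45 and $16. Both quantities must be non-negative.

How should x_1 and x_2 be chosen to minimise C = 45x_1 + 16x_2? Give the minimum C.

x_1 = 15, x_2 = 42, minimum C = 1347

Vertices and C = 45x_1 + 16x_2:
  (126, 0) → C = 5670
  (34, 23) → C = 1898
  (15, 42) → C = 1347
The feasible region is unbounded (it extends along (1, 0)), but C strictly increases along every unbounded feasible direction, so there is no improving ray and the minimum is attained at a vertex.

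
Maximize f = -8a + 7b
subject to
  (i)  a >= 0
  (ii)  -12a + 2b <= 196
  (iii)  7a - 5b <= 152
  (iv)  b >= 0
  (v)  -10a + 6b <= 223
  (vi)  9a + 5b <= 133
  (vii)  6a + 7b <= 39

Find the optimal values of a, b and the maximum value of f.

a = 0, b = 39/7, maximum f = 39

Extreme points and f = -8a + 7b:
  (0, 0) → f = 0
  (0, 39/7) → f = 39
  (13/2, 0) → f = -52

At the optimal vertex, a = 0 and 6a + 7b = 39.
Solving simultaneously gives a = 0, b = 39/7.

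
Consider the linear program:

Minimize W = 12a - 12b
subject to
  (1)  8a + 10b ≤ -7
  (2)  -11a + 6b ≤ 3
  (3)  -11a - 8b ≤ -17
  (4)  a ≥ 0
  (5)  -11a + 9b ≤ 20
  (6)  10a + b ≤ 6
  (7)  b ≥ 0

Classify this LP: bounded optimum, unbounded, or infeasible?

infeasible

The boundaries 10a + b = 6 and b = 0 meet at (3/5, 0), but that point violates 8a + 10b ≤ -7. Every candidate vertex is excluded by some other constraint, so the feasible region is empty.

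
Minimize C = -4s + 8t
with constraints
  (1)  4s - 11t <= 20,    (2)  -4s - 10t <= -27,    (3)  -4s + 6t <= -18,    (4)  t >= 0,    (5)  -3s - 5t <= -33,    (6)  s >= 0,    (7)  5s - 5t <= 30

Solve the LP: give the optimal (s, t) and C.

The binding constraints are -3s - 5t = -33 and 5s - 5t = 30.
Solving simultaneously gives s = 63/8, t = 15/8.

s = 63/8, t = 15/8, minimum C = -33/2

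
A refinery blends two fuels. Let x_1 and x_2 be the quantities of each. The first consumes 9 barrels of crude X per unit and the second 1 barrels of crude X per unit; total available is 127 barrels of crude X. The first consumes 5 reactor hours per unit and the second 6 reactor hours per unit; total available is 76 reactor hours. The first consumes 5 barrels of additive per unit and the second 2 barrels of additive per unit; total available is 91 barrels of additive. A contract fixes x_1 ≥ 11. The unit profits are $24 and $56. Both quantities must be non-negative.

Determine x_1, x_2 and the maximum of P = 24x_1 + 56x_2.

x_1 = 11, x_2 = 7/2, maximum P = 460

Feasible corners and P = 24x_1 + 56x_2:
  (127/9, 0) → P = 1016/3
  (11, 0) → P = 264
  (14, 1) → P = 392
  (11, 7/2) → P = 460

The optimum lies where 5x_1 + 6x_2 = 76 and x_1 = 11.
Solving simultaneously gives x_1 = 11, x_2 = 7/2.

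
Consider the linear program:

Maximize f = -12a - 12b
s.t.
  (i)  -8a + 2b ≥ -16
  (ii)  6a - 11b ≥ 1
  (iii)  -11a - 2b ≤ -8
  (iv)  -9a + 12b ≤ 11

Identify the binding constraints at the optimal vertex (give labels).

(i) and (iii)

Corner points and f = -12a - 12b:
  (87/38, 22/19) → f = -786/19
  (24/19, -56/19) → f = 384/19
  (90/133, 37/133) → f = -1524/133

The maximum is at (24/19, -56/19). Substituting into each constraint, equality holds for (i) and (iii); the remaining constraints have slack.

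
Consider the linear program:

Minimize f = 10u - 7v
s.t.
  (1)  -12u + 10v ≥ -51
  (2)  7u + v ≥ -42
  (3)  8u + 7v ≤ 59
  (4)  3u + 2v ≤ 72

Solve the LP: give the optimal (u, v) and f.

Extreme points and f = 10u - 7v:
  (-9/2, -21/2) → f = 57/2
  (947/164, 75/41) → f = 3685/82
  (-353/41, 749/41) → f = -8773/41

The optimum lies where 7u + v = -42 and 8u + 7v = 59.
Solving simultaneously gives u = -353/41, v = 749/41.

u = -353/41, v = 749/41, minimum f = -8773/41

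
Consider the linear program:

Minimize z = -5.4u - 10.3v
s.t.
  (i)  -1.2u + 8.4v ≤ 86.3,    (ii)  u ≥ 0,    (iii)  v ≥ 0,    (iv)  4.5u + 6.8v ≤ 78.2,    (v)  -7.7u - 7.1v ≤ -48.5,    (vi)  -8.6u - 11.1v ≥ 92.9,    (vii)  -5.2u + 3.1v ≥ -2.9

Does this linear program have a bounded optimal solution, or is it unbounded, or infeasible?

The boundaries -1.2u + 8.4v = 86.3 and u = 0 meet at (0, 863/84), but that point violates -8.6u - 11.1v ≥ 92.9. Every candidate vertex is excluded by some other constraint, so the feasible region is empty.

infeasible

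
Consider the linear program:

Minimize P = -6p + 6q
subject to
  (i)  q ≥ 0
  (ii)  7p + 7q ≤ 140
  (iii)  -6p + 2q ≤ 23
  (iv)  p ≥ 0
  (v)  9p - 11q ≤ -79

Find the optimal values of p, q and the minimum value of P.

p = 141/20, q = 259/20, minimum P = 177/5

The binding constraints are 7p + 7q = 140 and 9p - 11q = -79.
Solving simultaneously gives p = 141/20, q = 259/20.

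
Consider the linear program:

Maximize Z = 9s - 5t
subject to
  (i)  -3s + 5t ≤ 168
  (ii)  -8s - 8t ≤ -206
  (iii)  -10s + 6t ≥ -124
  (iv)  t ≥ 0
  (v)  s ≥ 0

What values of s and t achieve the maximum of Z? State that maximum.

Vertices and Z = 9s - 5t:
  (407/8, 513/8) → Z = 549/4
  (0, 168/5) → Z = -168
  (557/32, 267/32) → Z = 1839/16
  (0, 103/4) → Z = -515/4

The optimum lies where -3s + 5t = 168 and -10s + 6t = -124.
Solving simultaneously gives s = 407/8, t = 513/8.

s = 407/8, t = 513/8, maximum Z = 549/4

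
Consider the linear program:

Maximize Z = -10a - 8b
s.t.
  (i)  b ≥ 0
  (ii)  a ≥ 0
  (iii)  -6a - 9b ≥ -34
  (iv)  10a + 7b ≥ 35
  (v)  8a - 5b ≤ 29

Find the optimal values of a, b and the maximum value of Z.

a = 7/2, b = 0, maximum Z = -35

Vertices and Z = -10a - 8b:
  (7/2, 0) → Z = -35
  (29/8, 0) → Z = -145/4
  (77/48, 65/24) → Z = -905/24
  (431/102, 49/51) → Z = -849/17

At the optimal vertex, b = 0 and 10a + 7b = 35.
Solving simultaneously gives a = 7/2, b = 0.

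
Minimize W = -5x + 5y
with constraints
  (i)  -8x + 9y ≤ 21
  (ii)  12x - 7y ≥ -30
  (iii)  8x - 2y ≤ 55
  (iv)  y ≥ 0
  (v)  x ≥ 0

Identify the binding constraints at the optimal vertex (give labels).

Corner points and W = -5x + 5y:
  (537/56, 76/7) → W = 355/56
  (0, 7/3) → W = 35/3
  (55/8, 0) → W = -275/8
  (0, 0) → W = 0

The minimum is at (55/8, 0). Substituting into each constraint, equality holds for (iii) and (iv); the remaining constraints have slack.

(iii) and (iv)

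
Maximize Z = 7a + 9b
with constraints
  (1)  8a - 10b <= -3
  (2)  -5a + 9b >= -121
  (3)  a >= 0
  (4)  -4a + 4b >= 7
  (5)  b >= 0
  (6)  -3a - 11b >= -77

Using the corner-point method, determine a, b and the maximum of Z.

a = 33/8, b = 47/8, maximum Z = 327/4

Corner points and Z = 7a + 9b:
  (0, 7/4) → Z = 63/4
  (0, 7) → Z = 63
  (33/8, 47/8) → Z = 327/4

The binding constraints are -4a + 4b = 7 and -3a - 11b = -77.
Solving simultaneously gives a = 33/8, b = 47/8.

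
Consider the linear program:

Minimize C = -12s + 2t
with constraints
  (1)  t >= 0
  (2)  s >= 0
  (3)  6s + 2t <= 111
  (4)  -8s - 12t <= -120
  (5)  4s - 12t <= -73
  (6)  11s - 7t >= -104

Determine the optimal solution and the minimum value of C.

s = 593/40, t = 441/40, minimum C = -3117/20

Extreme points and C = -12s + 2t:
  (0, 10) → C = 20
  (0, 104/7) → C = 208/7
  (593/40, 441/40) → C = -3117/20
  (569/64, 1845/64) → C = -1569/32
  (47/12, 133/18) → C = -290/9

At the optimal vertex, 6s + 2t = 111 and 4s - 12t = -73.
Solving simultaneously gives s = 593/40, t = 441/40.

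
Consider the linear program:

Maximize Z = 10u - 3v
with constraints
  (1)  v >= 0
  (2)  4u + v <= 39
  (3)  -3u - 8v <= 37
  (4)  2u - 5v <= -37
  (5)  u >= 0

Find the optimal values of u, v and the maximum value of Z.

u = 79/11, v = 113/11, maximum Z = 41

Vertices and Z = 10u - 3v:
  (79/11, 113/11) → Z = 41
  (0, 39) → Z = -117
  (0, 37/5) → Z = -111/5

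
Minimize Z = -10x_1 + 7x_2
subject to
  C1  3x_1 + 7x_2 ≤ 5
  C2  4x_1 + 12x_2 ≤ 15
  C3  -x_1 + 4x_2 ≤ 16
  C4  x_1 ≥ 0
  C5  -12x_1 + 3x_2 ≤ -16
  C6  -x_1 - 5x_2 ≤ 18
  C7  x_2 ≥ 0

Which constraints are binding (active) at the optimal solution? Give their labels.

Extreme points and Z = -10x_1 + 7x_2:
  (127/93, 4/31) → Z = -1186/93
  (5/3, 0) → Z = -50/3
  (4/3, 0) → Z = -40/3

The minimum is at (5/3, 0). Substituting into each constraint, equality holds for C1 and C7; the remaining constraints have slack.

C1 and C7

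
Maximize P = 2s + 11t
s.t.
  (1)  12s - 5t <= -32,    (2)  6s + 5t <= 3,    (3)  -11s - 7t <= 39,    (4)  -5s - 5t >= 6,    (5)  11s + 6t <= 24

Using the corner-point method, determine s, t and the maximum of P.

s = -153/20, t = 129/20, maximum P = 1113/20

Vertices and P = 2s + 11t:
  (-419/139, -116/139) → P = -2114/139
  (-38/17, 88/85) → P = 588/85
  (-153/20, 129/20) → P = 1113/20

The optimum lies where -11s - 7t = 39 and -5s - 5t = 6.
Solving simultaneously gives s = -153/20, t = 129/20.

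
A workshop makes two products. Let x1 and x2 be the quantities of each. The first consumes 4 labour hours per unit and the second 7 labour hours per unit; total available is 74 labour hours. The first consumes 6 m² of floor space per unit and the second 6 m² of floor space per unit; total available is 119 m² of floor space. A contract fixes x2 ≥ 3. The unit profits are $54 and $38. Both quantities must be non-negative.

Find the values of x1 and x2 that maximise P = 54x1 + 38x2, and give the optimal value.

Extreme points and P = 54x1 + 38x2:
  (0, 74/7) → P = 2812/7
  (0, 3) → P = 114
  (53/4, 3) → P = 1659/2

x1 = 53/4, x2 = 3, maximum P = 1659/2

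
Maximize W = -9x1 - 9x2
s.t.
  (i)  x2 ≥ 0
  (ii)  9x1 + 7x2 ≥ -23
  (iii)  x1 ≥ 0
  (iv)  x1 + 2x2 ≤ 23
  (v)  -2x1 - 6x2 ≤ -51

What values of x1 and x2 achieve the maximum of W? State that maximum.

The binding constraints are x1 = 0 and -2x1 - 6x2 = -51.
Solving simultaneously gives x1 = 0, x2 = 17/2.

x1 = 0, x2 = 17/2, maximum W = -153/2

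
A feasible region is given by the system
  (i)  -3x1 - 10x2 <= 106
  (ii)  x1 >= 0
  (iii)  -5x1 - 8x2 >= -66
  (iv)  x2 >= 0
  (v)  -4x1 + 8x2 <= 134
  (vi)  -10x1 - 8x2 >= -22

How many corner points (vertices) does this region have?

Of the 15 pairwise boundary intersections, those satisfying every inequality are:
  (0, 0)
  (0, 11/4)
  (11/5, 0)

3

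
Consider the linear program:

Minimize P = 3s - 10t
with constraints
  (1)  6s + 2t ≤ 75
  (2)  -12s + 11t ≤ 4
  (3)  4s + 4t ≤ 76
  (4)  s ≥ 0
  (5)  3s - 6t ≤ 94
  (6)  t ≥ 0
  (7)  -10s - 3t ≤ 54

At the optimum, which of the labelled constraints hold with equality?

Feasible corners and P = 3s - 10t:
  (37/4, 39/4) → P = -279/4
  (25/2, 0) → P = 75/2
  (205/23, 232/23) → P = -1705/23
  (0, 4/11) → P = -40/11
  (0, 0) → P = 0

The minimum is at (205/23, 232/23). Substituting into each constraint, equality holds for (2) and (3); the remaining constraints have slack.

(2) and (3)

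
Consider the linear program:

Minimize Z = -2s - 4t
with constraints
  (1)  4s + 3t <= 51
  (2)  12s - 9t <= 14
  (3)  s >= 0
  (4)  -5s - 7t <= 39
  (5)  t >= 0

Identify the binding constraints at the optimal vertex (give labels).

(1) and (3)

Corner points and Z = -2s - 4t:
  (167/24, 139/18) → Z = -1613/36
  (0, 17) → Z = -68
  (7/6, 0) → Z = -7/3
  (0, 0) → Z = 0

The minimum is at (0, 17). Substituting into each constraint, equality holds for (1) and (3); the remaining constraints have slack.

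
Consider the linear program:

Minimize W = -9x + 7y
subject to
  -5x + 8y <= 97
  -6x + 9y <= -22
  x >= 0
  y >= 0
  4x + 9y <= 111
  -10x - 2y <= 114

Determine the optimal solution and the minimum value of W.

Extreme points and W = -9x + 7y:
  (11/3, 0) → W = -33
  (133/10, 289/45) → W = -6727/90
  (111/4, 0) → W = -999/4

x = 111/4, y = 0, minimum W = -999/4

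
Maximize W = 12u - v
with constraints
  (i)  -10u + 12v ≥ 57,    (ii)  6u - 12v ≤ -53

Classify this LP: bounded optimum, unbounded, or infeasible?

From the feasible point (-1, 47/12), moving in the direction (12, 10) keeps every constraint satisfied while W increases without bound.

unbounded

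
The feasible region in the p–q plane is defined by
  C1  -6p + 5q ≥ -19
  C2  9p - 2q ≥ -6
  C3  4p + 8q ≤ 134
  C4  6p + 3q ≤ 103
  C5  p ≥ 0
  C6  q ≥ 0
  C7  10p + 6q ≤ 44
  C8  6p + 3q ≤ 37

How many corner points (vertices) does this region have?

5

Pairwise boundary intersections that survive every other constraint:
  (19/6, 0)
  (167/43, 37/43)
  (0, 3)
  (26/37, 228/37)
  (0, 0)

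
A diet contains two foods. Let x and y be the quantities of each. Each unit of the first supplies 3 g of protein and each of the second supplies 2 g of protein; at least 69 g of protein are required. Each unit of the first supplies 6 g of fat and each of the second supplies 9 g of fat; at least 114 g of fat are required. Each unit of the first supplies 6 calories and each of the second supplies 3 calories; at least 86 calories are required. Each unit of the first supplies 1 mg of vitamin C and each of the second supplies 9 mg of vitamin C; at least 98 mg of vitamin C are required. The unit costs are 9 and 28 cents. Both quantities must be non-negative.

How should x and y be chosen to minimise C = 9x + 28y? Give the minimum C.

Extreme points and C = 9x + 28y:
  (0, 69/2) → C = 966
  (98, 0) → C = 882
  (17, 9) → C = 405
The feasible region is unbounded (it extends along (0, 1), (1, 0)), but C strictly increases along every unbounded feasible direction, so there is no improving ray and the minimum is attained at a vertex.

x = 17, y = 9, minimum C = 405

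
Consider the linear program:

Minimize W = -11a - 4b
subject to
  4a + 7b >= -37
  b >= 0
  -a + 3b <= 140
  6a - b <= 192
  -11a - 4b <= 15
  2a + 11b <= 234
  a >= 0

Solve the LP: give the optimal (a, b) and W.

Extreme points and W = -11a - 4b:
  (32, 0) → W = -352
  (0, 0) → W = 0
  (69/2, 15) → W = -879/2
  (0, 234/11) → W = -936/11

The optimum lies where 6a - b = 192 and 2a + 11b = 234.
Solving simultaneously gives a = 69/2, b = 15.

a = 69/2, b = 15, minimum W = -879/2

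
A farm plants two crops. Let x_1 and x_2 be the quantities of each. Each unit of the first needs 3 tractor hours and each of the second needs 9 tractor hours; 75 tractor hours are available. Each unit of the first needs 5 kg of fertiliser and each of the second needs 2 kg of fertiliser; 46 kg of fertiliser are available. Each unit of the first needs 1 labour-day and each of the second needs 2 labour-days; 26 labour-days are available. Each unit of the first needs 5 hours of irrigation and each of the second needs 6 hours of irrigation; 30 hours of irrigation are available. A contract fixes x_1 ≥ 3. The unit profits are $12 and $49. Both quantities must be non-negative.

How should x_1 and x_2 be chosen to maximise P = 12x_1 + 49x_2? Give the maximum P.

x_1 = 3, x_2 = 5/2, maximum P = 317/2

Corner points and P = 12x_1 + 49x_2:
  (6, 0) → P = 72
  (3, 0) → P = 36
  (3, 5/2) → P = 317/2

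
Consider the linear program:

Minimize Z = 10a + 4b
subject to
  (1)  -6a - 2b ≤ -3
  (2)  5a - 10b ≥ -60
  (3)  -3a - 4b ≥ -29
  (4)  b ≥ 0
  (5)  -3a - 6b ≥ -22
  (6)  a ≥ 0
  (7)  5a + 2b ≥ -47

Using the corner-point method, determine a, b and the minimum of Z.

Feasible corners and Z = 10a + 4b:
  (1/2, 0) → Z = 5
  (0, 3/2) → Z = 6
  (22/3, 0) → Z = 220/3
  (0, 11/3) → Z = 44/3

At the optimal vertex, -6a - 2b = -3 and b = 0.
Solving simultaneously gives a = 1/2, b = 0.

a = 1/2, b = 0, minimum Z = 5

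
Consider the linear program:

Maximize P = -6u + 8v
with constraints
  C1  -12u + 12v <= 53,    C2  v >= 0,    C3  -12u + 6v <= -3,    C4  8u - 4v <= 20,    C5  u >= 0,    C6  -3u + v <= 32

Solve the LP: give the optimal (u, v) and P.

u = 113/12, v = 83/6, maximum P = 325/6

Corner points and P = -6u + 8v:
  (59/12, 28/3) → P = 271/6
  (113/12, 83/6) → P = 325/6
  (1/4, 0) → P = -3/2
  (5/2, 0) → P = -15

The optimum lies where -12u + 12v = 53 and 8u - 4v = 20.
Solving simultaneously gives u = 113/12, v = 83/6.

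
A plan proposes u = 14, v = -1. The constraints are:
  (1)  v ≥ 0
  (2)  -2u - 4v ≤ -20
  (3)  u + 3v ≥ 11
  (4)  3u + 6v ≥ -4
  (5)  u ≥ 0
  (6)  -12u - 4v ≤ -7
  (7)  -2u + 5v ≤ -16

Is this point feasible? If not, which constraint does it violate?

Constraint (1): v = -1, which is not ≥ 0. All other constraints are satisfied.

not feasible — violates (1)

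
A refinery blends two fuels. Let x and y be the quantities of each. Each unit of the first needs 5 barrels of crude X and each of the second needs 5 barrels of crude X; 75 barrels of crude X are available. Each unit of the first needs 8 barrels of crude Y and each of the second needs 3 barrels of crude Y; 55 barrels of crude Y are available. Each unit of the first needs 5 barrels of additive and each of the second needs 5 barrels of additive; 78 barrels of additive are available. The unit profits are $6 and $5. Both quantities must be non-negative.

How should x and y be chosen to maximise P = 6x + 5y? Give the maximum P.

Extreme points and P = 6x + 5y:
  (0, 0) → P = 0
  (0, 15) → P = 75
  (55/8, 0) → P = 165/4
  (2, 13) → P = 77

The optimum lies where 5x + 5y = 75 and 8x + 3y = 55.
Solving simultaneously gives x = 2, y = 13.

x = 2, y = 13, maximum P = 77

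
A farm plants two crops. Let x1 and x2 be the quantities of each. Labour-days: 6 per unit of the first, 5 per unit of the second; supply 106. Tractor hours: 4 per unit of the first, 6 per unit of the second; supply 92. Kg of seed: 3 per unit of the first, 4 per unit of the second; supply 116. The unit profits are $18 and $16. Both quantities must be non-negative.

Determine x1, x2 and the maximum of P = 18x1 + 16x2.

Extreme points and P = 18x1 + 16x2:
  (0, 0) → P = 0
  (0, 46/3) → P = 736/3
  (53/3, 0) → P = 318
  (11, 8) → P = 326

x1 = 11, x2 = 8, maximum P = 326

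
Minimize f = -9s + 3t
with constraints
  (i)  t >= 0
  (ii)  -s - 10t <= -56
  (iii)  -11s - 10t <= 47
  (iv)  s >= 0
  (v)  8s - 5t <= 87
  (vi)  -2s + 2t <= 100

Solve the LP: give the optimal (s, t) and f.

Feasible corners and f = -9s + 3t:
  (0, 28/5) → f = 84/5
  (230/17, 361/85) → f = -9267/85
  (0, 50) → f = 150
  (337/3, 487/3) → f = -524

s = 337/3, t = 487/3, minimum f = -524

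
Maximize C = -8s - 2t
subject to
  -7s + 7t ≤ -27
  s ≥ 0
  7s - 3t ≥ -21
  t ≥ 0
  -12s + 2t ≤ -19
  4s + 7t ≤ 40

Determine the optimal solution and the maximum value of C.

s = 27/7, t = 0, maximum C = -216/7

Feasible corners and C = -8s - 2t:
  (27/7, 0) → C = -216/7
  (67/11, 172/77) → C = -4096/77
  (10, 0) → C = -80

The optimum lies where -7s + 7t = -27 and t = 0.
Solving simultaneously gives s = 27/7, t = 0.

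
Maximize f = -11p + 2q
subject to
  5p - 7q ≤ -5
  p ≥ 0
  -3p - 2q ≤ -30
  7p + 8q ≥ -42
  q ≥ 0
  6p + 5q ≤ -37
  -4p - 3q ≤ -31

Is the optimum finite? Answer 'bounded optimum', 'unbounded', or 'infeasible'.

The boundaries 5p - 7q = -5 and -3p - 2q = -30 meet at (200/31, 165/31), but that point violates 6p + 5q ≤ -37. Every candidate vertex is excluded by some other constraint, so the feasible region is empty.

infeasible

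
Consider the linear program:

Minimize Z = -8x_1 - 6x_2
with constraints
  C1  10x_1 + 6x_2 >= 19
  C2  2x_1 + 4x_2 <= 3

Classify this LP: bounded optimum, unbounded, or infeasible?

unbounded

From the feasible point (29/14, -2/7), moving in the direction (4, -2) keeps every constraint satisfied while Z decreases without bound.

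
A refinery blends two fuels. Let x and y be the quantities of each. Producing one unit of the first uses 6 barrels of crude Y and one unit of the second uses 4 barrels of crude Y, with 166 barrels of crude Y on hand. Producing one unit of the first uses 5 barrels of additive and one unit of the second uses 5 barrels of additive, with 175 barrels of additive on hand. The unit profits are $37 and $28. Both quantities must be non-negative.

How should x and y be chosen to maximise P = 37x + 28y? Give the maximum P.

Feasible corners and P = 37x + 28y:
  (0, 0) → P = 0
  (0, 35) → P = 980
  (83/3, 0) → P = 3071/3
  (13, 22) → P = 1097

x = 13, y = 22, maximum P = 1097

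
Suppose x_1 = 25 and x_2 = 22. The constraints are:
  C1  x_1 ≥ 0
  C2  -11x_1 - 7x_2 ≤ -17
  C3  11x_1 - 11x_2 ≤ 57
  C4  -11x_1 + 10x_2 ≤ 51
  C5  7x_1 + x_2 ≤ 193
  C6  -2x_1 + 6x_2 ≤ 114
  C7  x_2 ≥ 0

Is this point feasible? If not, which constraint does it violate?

Constraint C5: 7x_1 + x_2 = 197, which is not ≤ 193. All other constraints are satisfied.

not feasible — violates C5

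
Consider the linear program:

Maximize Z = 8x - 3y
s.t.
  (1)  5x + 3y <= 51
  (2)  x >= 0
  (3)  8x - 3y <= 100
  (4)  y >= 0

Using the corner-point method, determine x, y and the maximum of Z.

x = 51/5, y = 0, maximum Z = 408/5

Vertices and Z = 8x - 3y:
  (0, 17) → Z = -51
  (51/5, 0) → Z = 408/5
  (0, 0) → Z = 0

At the optimal vertex, 5x + 3y = 51 and y = 0.
Solving simultaneously gives x = 51/5, y = 0.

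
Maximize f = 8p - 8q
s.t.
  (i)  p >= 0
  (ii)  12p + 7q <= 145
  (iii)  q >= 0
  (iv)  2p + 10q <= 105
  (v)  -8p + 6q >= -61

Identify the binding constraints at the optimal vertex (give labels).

(iii) and (v)

Feasible corners and f = 8p - 8q:
  (0, 0) → f = 0
  (0, 21/2) → f = -84
  (715/106, 485/53) → f = -1020/53
  (1297/128, 107/32) → f = 869/16
  (61/8, 0) → f = 61

The maximum is at (61/8, 0). Substituting into each constraint, equality holds for (iii) and (v); the remaining constraints have slack.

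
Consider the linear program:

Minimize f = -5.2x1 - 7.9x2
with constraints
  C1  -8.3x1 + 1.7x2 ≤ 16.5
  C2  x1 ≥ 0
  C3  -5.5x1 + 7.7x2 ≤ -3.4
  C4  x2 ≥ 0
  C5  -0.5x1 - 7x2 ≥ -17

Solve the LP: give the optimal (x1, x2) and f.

x1 = 34, x2 = 0, minimum f = -176.8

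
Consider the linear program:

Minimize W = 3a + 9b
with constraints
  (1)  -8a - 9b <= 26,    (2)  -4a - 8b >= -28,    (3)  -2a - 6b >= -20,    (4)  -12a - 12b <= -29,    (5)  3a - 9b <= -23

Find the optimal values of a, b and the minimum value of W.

Corner points and W = 3a + 9b:
  (1, 3) → W = 30
  (17/15, 44/15) → W = 149/5
  (-11/8, 91/24) → W = 30
  (-5/48, 121/48) → W = 179/8

At the optimal vertex, -12a - 12b = -29 and 3a - 9b = -23.
Solving simultaneously gives a = -5/48, b = 121/48.

a = -5/48, b = 121/48, minimum W = 179/8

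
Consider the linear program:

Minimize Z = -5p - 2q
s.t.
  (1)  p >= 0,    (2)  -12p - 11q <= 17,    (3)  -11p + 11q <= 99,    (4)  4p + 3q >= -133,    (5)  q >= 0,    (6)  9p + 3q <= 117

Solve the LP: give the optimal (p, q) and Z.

Vertices and Z = -5p - 2q:
  (0, 9) → Z = -18
  (0, 0) → Z = 0
  (15/2, 33/2) → Z = -141/2
  (13, 0) → Z = -65

p = 15/2, q = 33/2, minimum Z = -141/2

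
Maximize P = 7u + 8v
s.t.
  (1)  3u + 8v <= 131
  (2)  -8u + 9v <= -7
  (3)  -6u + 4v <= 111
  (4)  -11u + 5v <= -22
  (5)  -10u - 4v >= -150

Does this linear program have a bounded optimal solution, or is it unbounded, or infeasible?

Extreme points and P = 7u + 8v:
  (163/59, 99/59) → P = 1933/59
  (689/61, 565/61) → P = 9343/61
The feasible region has finitely many vertices and no improving ray; the maximum is 9343/61 at (689/61, 565/61).

bounded optimum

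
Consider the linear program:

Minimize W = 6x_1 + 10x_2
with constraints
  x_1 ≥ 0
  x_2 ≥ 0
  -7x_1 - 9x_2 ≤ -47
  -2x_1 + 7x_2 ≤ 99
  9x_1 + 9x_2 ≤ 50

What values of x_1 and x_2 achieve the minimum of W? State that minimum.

x_1 = 3/2, x_2 = 73/18, minimum W = 446/9

Corner points and W = 6x_1 + 10x_2:
  (0, 47/9) → W = 470/9
  (0, 50/9) → W = 500/9
  (3/2, 73/18) → W = 446/9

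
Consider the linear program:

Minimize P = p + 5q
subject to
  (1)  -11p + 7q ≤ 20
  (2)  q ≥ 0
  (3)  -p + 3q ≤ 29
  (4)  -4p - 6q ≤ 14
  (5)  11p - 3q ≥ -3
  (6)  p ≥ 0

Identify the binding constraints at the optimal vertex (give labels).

(2) and (6)

Corner points and P = p + 5q:
  (11/2, 23/2) → P = 63
  (39/44, 17/4) → P = 487/22
  (0, 0) → P = 0
  (0, 1) → P = 5
The feasible region is unbounded (it extends along (3, 1), (1, 0)), but P strictly increases along every unbounded feasible direction, so there is no improving ray and the minimum is attained at a vertex.

The minimum is at (0, 0). Substituting into each constraint, equality holds for (2) and (6); the remaining constraints have slack.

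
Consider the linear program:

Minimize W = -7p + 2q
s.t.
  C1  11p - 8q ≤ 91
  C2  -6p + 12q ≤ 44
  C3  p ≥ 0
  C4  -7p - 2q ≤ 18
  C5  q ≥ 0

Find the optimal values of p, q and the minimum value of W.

The optimum lies where 11p - 8q = 91 and -6p + 12q = 44.
Solving simultaneously gives p = 361/21, q = 515/42.

p = 361/21, q = 515/42, minimum W = -2012/21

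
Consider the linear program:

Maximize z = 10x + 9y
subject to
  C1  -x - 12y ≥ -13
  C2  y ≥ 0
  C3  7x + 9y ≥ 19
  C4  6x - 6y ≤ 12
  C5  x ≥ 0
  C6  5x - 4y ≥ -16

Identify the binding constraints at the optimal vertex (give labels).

Corner points and z = 10x + 9y:
  (37/25, 24/25) → z = 586/25
  (37/13, 11/13) → z = 469/13
  (37/16, 5/16) → z = 415/16

The maximum is at (37/13, 11/13). Substituting into each constraint, equality holds for C1 and C4; the remaining constraints have slack.

C1 and C4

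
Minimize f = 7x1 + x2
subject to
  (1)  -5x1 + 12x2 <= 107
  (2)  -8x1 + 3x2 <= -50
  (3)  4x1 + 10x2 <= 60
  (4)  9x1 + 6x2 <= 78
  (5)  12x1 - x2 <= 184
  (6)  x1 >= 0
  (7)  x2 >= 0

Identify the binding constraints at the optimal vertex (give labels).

(2) and (7)

Feasible corners and f = 7x1 + x2:
  (178/25, 58/25) → f = 1304/25
  (25/4, 0) → f = 175/4
  (26/3, 0) → f = 182/3

The minimum is at (25/4, 0). Substituting into each constraint, equality holds for (2) and (7); the remaining constraints have slack.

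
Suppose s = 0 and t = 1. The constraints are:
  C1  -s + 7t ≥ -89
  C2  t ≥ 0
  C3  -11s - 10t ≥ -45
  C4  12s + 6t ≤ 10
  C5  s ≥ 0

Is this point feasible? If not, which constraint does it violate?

feasible

C1: 7 ≥ -89 ✓
C2: 1 ≥ 0 ✓
C3: -10 ≥ -45 ✓
C4: 6 ≤ 10 ✓
C5: 0 ≥ 0 ✓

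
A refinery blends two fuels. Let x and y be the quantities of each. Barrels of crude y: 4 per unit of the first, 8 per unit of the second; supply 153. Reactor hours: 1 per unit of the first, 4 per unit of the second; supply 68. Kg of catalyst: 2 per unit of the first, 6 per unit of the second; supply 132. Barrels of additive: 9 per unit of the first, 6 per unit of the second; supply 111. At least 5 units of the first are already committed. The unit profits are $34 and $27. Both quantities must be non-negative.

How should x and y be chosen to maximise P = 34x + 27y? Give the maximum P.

Extreme points and P = 34x + 27y:
  (37/3, 0) → P = 1258/3
  (5, 0) → P = 170
  (5, 11) → P = 467

At the optimal vertex, 9x + 6y = 111 and x = 5.
Solving simultaneously gives x = 5, y = 11.

x = 5, y = 11, maximum P = 467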